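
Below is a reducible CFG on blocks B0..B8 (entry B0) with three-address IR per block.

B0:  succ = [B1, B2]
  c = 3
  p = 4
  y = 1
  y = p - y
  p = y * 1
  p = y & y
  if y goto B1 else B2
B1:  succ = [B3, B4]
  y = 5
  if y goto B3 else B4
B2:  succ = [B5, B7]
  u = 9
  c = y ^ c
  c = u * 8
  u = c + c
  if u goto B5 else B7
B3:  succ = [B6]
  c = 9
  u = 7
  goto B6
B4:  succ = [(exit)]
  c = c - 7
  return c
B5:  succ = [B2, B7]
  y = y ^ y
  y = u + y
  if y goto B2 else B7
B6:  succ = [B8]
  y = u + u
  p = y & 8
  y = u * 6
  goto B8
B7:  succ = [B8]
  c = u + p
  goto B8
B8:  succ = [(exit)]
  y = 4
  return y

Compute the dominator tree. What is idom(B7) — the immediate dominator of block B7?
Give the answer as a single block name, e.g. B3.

idom tree: B1←B0 B2←B0 B3←B1 B4←B1 B5←B2 B6←B3 B7←B2 B8←B0
Dom at joins:
  B2: preds {B0,B5}: {B0} ∩ {B0,B2,B5} = {B0}; idom=B0
  B7: preds {B2,B5}: {B0,B2} ∩ {B0,B2,B5} = {B0,B2}; idom=B2
  B8: preds {B6,B7}: {B0,B1,B3,B6} ∩ {B0,B2,B7} = {B0}; idom=B0

idom(B7) = B2

Answer: B2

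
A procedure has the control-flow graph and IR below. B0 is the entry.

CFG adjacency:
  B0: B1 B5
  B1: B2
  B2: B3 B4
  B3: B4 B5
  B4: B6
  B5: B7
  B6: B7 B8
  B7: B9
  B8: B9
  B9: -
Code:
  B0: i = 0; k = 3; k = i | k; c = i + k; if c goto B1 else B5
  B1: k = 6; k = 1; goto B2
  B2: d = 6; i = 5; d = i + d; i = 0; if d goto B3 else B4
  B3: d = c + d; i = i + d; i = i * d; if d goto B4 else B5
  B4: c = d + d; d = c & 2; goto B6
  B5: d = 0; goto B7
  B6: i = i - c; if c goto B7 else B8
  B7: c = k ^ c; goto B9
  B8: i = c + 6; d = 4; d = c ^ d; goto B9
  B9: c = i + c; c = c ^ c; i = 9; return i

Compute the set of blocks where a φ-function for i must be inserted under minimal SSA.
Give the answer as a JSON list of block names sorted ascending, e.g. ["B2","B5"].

idom tree: B1←B0 B2←B1 B3←B2 B4←B2 B5←B0 B6←B4 B7←B0 B8←B6 B9←B0
Dom at joins:
  B4: preds {B2,B3}: {B0,B1,B2} ∩ {B0,B1,B2,B3} = {B0,B1,B2}; idom=B2
  B5: preds {B0,B3}: {B0} ∩ {B0,B1,B2,B3} = {B0}; idom=B0
  B7: preds {B5,B6}: {B0,B5} ∩ {B0,B1,B2,B4,B6} = {B0}; idom=B0
  B9: preds {B7,B8}: {B0,B7} ∩ {B0,B1,B2,B4,B6,B8} = {B0}; idom=B0

Frontier:
  B4←B2: walk · to B2
  B4←B3: walk B3 to B2
  B5←B0: walk · to B0
  B5←B3: walk B3→B2→B1 to B0
  B7←B5: walk B5 to B0
  B7←B6: walk B6→B4→B2→B1 to B0
  B9←B7: walk B7 to B0
  B9←B8: walk B8→B6→B4→B2→B1 to B0
  DF(B0)=∅
  DF(B1)={B5,B7,B9}
  DF(B2)={B5,B7,B9}
  DF(B3)={B4,B5}
  DF(B4)={B7,B9}
  DF(B5)={B7}
  DF(B6)={B7,B9}
  DF(B7)={B9}
  DF(B8)={B9}
  DF(B9)=∅

φ for i: defs {B0,B2,B3,B6,B8,B9}
  DF⁺ = {B4,B5,B7,B9}

Answer: ["B4", "B5", "B7", "B9"]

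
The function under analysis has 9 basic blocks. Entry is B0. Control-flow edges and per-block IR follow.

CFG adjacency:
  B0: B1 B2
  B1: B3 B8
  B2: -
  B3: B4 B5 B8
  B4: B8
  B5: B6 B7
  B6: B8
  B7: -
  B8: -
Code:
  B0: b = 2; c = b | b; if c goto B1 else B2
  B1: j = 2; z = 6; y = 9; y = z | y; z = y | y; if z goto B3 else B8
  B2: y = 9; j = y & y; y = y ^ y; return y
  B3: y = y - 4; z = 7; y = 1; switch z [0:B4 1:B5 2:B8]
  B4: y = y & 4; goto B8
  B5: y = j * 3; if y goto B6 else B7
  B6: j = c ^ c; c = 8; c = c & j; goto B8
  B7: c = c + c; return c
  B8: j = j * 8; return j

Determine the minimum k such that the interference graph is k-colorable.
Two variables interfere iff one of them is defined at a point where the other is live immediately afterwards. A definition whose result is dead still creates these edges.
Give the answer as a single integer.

Answer: 4

Analysis:
Block summaries:
  B0: {b,c} / ∅
  B1: {j,y,z} / ∅
  B2: {j,y} / ∅
  B3: {y,z} / {y}
  B4: {y} / {y}
  B5: {y} / {j}
  B6: {c,j} / {c}
  B7: {c} / {c}
  B8: {j} / {j}

Liveness:
  B0: in=∅ out={c}
  B1: in={c} out={c,j,y}
  B2: in=∅ out=∅
  B3: in={c,j,y} out={c,j,y}
  B4: in={j,y} out={j}
  B5: in={c,j} out={c}
  B6: in={c} out={j}
  B7: in={c} out=∅
  B8: in={j} out=∅

Interference:
  b↔∅
  c↔{j,y,z}
  j↔{c,y,z}
  y↔{c,j,z}
  z↔{c,j,y}

Registers:
  lower bound: {c,j,y,z} mutually conflict ⇒ χ ≥ 4
  4-colouring: c0={b,c}  c1={j}  c2={y}  c3={z}
  χ = 4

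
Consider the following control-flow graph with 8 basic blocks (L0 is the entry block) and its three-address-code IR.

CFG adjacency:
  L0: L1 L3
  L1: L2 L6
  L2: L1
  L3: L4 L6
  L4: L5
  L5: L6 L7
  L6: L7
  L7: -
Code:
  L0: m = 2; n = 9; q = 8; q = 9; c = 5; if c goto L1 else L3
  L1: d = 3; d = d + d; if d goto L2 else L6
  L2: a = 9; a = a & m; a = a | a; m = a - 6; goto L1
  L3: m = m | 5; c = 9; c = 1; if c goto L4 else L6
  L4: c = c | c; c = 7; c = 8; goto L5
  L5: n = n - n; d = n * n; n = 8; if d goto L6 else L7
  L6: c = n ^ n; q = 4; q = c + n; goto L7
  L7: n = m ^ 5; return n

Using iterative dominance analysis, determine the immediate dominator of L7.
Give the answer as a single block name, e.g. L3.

idom tree: L1←L0 L2←L1 L3←L0 L4←L3 L5←L4 L6←L0 L7←L0
Dom∩ at merges:
  L1: preds {L0,L2}: {L0} ∩ {L0,L1,L2} = {L0}; idom=L0
  L6: preds {L1,L3,L5}: {L0,L1} ∩ {L0,L3} ∩ {L0,L3,L4,L5} = {L0}; idom=L0
  L7: preds {L5,L6}: {L0,L3,L4,L5} ∩ {L0,L6} = {L0}; idom=L0

idom(L7) = L0

Answer: L0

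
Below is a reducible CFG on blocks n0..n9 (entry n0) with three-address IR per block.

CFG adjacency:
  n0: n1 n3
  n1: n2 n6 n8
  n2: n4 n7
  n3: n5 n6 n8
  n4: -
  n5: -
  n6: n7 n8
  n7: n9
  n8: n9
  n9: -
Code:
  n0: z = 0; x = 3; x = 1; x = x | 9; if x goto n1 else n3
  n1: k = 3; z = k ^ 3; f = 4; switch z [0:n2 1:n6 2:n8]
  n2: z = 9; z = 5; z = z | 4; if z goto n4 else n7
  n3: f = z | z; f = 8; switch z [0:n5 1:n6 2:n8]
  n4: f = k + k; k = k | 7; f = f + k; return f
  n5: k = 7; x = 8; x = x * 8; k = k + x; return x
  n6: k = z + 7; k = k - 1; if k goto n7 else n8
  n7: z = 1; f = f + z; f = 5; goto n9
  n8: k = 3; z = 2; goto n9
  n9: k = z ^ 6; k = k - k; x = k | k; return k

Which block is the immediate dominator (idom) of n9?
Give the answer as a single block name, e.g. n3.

idom tree: n1←n0 n2←n1 n3←n0 n4←n2 n5←n3 n6←n0 n7←n0 n8←n0 n9←n0
Join-block Dom:
  n6: preds {n1,n3}: {n0,n1} ∩ {n0,n3} = {n0}; idom=n0
  n7: preds {n2,n6}: {n0,n1,n2} ∩ {n0,n6} = {n0}; idom=n0
  n8: preds {n1,n3,n6}: {n0,n1} ∩ {n0,n3} ∩ {n0,n6} = {n0}; idom=n0
  n9: preds {n7,n8}: {n0,n7} ∩ {n0,n8} = {n0}; idom=n0

idom(n9) = n0

Answer: n0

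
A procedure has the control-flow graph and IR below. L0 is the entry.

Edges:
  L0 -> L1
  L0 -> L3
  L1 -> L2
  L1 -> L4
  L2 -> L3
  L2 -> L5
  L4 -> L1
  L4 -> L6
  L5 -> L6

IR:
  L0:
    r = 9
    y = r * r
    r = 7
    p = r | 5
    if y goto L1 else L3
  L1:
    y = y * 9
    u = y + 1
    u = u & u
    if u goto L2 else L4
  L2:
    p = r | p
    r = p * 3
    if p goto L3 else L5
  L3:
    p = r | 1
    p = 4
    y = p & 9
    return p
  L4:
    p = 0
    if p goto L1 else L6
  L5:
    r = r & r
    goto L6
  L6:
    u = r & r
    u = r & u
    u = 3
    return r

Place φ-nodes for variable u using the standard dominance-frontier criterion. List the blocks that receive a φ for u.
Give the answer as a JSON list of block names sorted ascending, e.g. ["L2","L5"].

Answer: ["L1", "L3"]

Working:
idom tree: L1←L0 L2←L1 L3←L0 L4←L1 L5←L2 L6←L1
Dom∩ at merges:
  L1: preds {L0,L4}: {L0} ∩ {L0,L1,L4} = {L0}; idom=L0
  L3: preds {L0,L2}: {L0} ∩ {L0,L1,L2} = {L0}; idom=L0
  L6: preds {L4,L5}: {L0,L1,L4} ∩ {L0,L1,L2,L5} = {L0,L1}; idom=L1

Frontier:
  L1←L0: walk · to L0
  L1←L4: walk L4→L1 to L0
  L3←L0: walk · to L0
  L3←L2: walk L2→L1 to L0
  L6←L4: walk L4 to L1
  L6←L5: walk L5→L2 to L1
  DF(L0)=∅
  DF(L1)={L1,L3}
  DF(L2)={L3,L6}
  DF(L3)=∅
  DF(L4)={L1,L6}
  DF(L5)={L6}
  DF(L6)=∅

φ for u: defs {L1,L6}
  DF⁺ = {L1,L3}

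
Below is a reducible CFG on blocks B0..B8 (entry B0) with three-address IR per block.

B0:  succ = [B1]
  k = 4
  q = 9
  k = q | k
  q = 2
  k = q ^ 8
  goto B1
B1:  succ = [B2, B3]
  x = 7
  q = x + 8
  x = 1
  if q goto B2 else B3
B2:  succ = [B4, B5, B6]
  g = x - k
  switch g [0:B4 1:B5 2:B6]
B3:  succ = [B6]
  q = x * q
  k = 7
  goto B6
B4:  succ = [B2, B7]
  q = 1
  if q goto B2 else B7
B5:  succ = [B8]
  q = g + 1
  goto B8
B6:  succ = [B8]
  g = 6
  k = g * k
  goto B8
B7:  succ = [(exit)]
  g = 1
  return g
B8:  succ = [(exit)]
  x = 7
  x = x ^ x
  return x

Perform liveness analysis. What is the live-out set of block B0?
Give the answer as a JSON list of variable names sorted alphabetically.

def/use:
  B0 def {k,q} use ∅
  B1 def {q,x} use ∅
  B2 def {g} use {k,x}
  B3 def {k,q} use {q,x}
  B4 def {q} use ∅
  B5 def {q} use {g}
  B6 def {g,k} use {k}
  B7 def {g} use ∅
  B8 def {x} use ∅

Liveness:
  B0 li=∅ lo={k}
  B1 li={k} lo={k,q,x}
  B2 li={k,x} lo={g,k,x}
  B3 li={q,x} lo={k}
  B4 li={k,x} lo={k,x}
  B5 li={g} lo=∅
  B6 li={k} lo=∅
  B7 li=∅ lo=∅
  B8 li=∅ lo=∅

live-out(B0) = ["k"]

Answer: ["k"]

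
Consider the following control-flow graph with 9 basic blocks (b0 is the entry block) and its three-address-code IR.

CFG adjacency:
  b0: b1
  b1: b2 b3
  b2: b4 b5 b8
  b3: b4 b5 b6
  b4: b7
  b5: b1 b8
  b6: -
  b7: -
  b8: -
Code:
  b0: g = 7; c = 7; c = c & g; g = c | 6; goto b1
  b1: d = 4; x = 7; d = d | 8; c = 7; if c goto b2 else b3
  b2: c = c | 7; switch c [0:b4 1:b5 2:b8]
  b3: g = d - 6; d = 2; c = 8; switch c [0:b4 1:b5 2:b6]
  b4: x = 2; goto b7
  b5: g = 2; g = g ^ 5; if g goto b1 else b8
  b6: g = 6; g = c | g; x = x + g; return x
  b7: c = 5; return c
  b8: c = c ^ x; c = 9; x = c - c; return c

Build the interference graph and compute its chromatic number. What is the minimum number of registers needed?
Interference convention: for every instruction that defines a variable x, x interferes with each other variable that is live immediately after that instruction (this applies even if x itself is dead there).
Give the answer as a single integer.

Answer: 3

Derivation:
def/use:
  b0 def {c,g} use ∅
  b1 def {c,d,x} use ∅
  b2 def {c} use {c}
  b3 def {c,d,g} use {d}
  b4 def {x} use ∅
  b5 def {g} use ∅
  b6 def {g,x} use {c,x}
  b7 def {c} use ∅
  b8 def {c,x} use {c,x}

Backward fixpoint:
  live b0: ∅→∅
  live b1: ∅→{c,d,x}
  live b2: {c,x}→{c,x}
  live b3: {d,x}→{c,x}
  live b4: ∅→∅
  live b5: {c,x}→{c,x}
  live b6: {c,x}→∅
  live b7: ∅→∅
  live b8: {c,x}→∅

Interfere edges:
  c — {d,g,x}
  d — {c,x}
  g — {c,x}
  x — {c,d,g}

Colouring:
  clique {c,d,x} ⇒ need ≥ 3
  assign c→c0 d→c2 g→c2 x→c1 — no edge inside a register ⇒ χ ≤ 3
  χ = 3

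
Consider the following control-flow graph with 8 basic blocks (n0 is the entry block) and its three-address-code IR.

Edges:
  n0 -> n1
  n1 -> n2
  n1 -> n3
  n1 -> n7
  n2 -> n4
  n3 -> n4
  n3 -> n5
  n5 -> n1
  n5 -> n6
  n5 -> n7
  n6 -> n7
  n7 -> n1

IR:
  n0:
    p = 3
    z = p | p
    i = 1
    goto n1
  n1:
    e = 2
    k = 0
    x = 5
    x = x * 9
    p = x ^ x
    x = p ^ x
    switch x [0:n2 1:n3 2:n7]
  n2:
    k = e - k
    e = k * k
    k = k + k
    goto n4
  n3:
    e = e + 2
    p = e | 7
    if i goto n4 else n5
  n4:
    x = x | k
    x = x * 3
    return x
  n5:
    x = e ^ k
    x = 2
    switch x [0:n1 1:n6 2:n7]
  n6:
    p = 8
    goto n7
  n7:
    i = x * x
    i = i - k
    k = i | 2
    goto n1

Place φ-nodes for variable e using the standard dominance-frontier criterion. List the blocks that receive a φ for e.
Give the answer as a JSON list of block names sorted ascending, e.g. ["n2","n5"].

idom tree: n1←n0 n2←n1 n3←n1 n4←n1 n5←n3 n6←n5 n7←n1
Dom at joins:
  n1: preds {n0,n5,n7}: {n0} ∩ {n0,n1,n3,n5} ∩ {n0,n1,n7} = {n0}; idom=n0
  n4: preds {n2,n3}: {n0,n1,n2} ∩ {n0,n1,n3} = {n0,n1}; idom=n1
  n7: preds {n1,n5,n6}: {n0,n1} ∩ {n0,n1,n3,n5} ∩ {n0,n1,n3,n5,n6} = {n0,n1}; idom=n1

DF derivation:
  join n1 pred n0: · stop@n0
  join n1 pred n5: n5→n3→n1 stop@n0
  join n1 pred n7: n7→n1 stop@n0
  join n4 pred n2: n2 stop@n1
  join n4 pred n3: n3 stop@n1
  join n7 pred n1: · stop@n1
  join n7 pred n5: n5→n3 stop@n1
  join n7 pred n6: n6→n5→n3 stop@n1
  n0 → ∅
  n1 → {n1}
  n2 → {n4}
  n3 → {n1,n4,n7}
  n4 → ∅
  n5 → {n1,n7}
  n6 → {n7}
  n7 → {n1}

φ for e: defs {n1,n2,n3}
  DF⁺ = {n1,n4,n7}

Answer: ["n1", "n4", "n7"]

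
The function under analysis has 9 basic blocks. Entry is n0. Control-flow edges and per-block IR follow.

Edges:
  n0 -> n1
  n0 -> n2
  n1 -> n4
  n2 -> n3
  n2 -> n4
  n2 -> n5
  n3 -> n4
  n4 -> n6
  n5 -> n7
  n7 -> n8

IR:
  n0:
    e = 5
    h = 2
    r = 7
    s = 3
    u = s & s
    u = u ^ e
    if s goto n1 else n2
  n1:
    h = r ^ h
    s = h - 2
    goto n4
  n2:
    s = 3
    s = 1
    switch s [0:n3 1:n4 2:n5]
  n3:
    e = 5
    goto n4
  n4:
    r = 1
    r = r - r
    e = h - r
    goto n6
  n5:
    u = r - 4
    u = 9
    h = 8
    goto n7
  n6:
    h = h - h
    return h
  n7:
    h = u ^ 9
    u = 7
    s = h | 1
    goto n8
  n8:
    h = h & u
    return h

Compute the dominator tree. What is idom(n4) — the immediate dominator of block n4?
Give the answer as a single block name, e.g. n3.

idom tree: n1←n0 n2←n0 n3←n2 n4←n0 n5←n2 n6←n4 n7←n5 n8←n7
Dom∩ at merges:
  n4: preds {n1,n2,n3}: {n0,n1} ∩ {n0,n2} ∩ {n0,n2,n3} = {n0}; idom=n0

idom(n4) = n0

Answer: n0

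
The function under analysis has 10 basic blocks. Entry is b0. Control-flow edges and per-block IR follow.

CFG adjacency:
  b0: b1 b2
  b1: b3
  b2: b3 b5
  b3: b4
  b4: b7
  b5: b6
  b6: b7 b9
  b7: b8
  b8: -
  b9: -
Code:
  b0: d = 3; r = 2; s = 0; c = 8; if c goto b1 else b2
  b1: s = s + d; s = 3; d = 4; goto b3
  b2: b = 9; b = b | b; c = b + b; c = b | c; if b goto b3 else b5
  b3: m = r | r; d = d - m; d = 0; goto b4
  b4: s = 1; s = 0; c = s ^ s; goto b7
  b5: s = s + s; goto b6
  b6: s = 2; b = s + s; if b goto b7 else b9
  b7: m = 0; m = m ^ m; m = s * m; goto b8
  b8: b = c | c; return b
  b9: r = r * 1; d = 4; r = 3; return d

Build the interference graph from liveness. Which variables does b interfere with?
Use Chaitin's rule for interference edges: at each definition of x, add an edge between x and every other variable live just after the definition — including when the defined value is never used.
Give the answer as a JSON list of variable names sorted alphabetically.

Block summaries:
  b0: def={c,d,r,s} ue=∅
  b1: def={d,s} ue={d,s}
  b2: def={b,c} ue=∅
  b3: def={d,m} ue={d,r}
  b4: def={c,s} ue=∅
  b5: def={s} ue={s}
  b6: def={b,s} ue=∅
  b7: def={m} ue={s}
  b8: def={b} ue={c}
  b9: def={d,r} ue={r}

Liveness:
  live b0: ∅→{d,r,s}
  live b1: {d,r,s}→{d,r}
  live b2: {d,r,s}→{c,d,r,s}
  live b3: {d,r}→∅
  live b4: ∅→{c,s}
  live b5: {c,r,s}→{c,r}
  live b6: {c,r}→{c,r,s}
  live b7: {c,s}→{c}
  live b8: {c}→∅
  live b9: {r}→∅

Interfere edges:
  b — {c,d,r,s}
  c — {b,d,m,r,s}
  d — {b,c,m,r,s}
  m — {c,d,s}
  r — {b,c,d,s}
  s — {b,c,d,m,r}

N(b) = ["c", "d", "r", "s"]

Answer: ["c", "d", "r", "s"]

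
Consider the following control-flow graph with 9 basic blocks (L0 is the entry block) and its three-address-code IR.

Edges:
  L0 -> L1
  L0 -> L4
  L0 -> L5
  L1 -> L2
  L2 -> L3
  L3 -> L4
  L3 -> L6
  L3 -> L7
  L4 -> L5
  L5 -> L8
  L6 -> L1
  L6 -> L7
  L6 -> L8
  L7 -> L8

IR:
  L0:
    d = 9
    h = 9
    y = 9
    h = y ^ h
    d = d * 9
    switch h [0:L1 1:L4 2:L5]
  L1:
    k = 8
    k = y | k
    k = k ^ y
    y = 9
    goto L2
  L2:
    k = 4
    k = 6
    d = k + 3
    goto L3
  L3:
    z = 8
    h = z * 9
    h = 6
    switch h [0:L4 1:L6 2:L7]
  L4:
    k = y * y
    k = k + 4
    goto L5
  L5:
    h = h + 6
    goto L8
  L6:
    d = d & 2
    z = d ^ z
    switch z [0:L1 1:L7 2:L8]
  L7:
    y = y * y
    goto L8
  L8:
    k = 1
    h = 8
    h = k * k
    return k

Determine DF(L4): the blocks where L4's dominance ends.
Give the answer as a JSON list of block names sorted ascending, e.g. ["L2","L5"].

Answer: ["L5"]

Working:
idom tree: L1←L0 L2←L1 L3←L2 L4←L0 L5←L0 L6←L3 L7←L3 L8←L0
Dom at joins:
  L1: preds {L0,L6}: {L0} ∩ {L0,L1,L2,L3,L6} = {L0}; idom=L0
  L4: preds {L0,L3}: {L0} ∩ {L0,L1,L2,L3} = {L0}; idom=L0
  L5: preds {L0,L4}: {L0} ∩ {L0,L4} = {L0}; idom=L0
  L7: preds {L3,L6}: {L0,L1,L2,L3} ∩ {L0,L1,L2,L3,L6} = {L0,L1,L2,L3}; idom=L3
  L8: preds {L5,L6,L7}: {L0,L5} ∩ {L0,L1,L2,L3,L6} ∩ {L0,L1,L2,L3,L7} = {L0}; idom=L0

DF walk-up:
  L1←L0: walk · to L0
  L1←L6: walk L6→L3→L2→L1 to L0
  L4←L0: walk · to L0
  L4←L3: walk L3→L2→L1 to L0
  L5←L0: walk · to L0
  L5←L4: walk L4 to L0
  L7←L3: walk · to L3
  L7←L6: walk L6 to L3
  L8←L5: walk L5 to L0
  L8←L6: walk L6→L3→L2→L1 to L0
  L8←L7: walk L7→L3→L2→L1 to L0
  L0: DF=∅
  L1: DF={L1,L4,L8}
  L2: DF={L1,L4,L8}
  L3: DF={L1,L4,L8}
  L4: DF={L5}
  L5: DF={L8}
  L6: DF={L1,L7,L8}
  L7: DF={L8}
  L8: DF=∅

DF(L4) = ["L5"]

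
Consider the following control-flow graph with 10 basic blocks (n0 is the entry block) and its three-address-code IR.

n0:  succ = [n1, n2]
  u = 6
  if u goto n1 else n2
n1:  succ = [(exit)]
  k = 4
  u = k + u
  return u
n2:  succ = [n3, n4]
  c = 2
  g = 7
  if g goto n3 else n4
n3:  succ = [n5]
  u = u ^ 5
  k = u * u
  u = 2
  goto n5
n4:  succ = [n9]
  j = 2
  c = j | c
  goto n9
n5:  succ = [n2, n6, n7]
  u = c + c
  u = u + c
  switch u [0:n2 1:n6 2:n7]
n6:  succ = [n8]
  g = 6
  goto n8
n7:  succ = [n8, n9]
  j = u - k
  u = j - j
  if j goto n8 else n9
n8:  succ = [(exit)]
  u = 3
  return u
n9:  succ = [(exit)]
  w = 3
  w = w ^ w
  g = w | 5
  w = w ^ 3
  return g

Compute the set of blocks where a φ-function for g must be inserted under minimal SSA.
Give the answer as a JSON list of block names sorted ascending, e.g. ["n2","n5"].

Answer: ["n2", "n8"]

Working:
idom tree: n1←n0 n2←n0 n3←n2 n4←n2 n5←n3 n6←n5 n7←n5 n8←n5 n9←n2
Dom at joins:
  n2: preds {n0,n5}: {n0} ∩ {n0,n2,n3,n5} = {n0}; idom=n0
  n8: preds {n6,n7}: {n0,n2,n3,n5,n6} ∩ {n0,n2,n3,n5,n7} = {n0,n2,n3,n5}; idom=n5
  n9: preds {n4,n7}: {n0,n2,n4} ∩ {n0,n2,n3,n5,n7} = {n0,n2}; idom=n2

Frontier:
  join n2 pred n0: · stop@n0
  join n2 pred n5: n5→n3→n2 stop@n0
  join n8 pred n6: n6 stop@n5
  join n8 pred n7: n7 stop@n5
  join n9 pred n4: n4 stop@n2
  join n9 pred n7: n7→n5→n3 stop@n2
  n0: DF=∅
  n1: DF=∅
  n2: DF={n2}
  n3: DF={n2,n9}
  n4: DF={n9}
  n5: DF={n2,n9}
  n6: DF={n8}
  n7: DF={n8,n9}
  n8: DF=∅
  n9: DF=∅

φ for g: defs {n2,n6,n9}
  DF⁺ = {n2,n8}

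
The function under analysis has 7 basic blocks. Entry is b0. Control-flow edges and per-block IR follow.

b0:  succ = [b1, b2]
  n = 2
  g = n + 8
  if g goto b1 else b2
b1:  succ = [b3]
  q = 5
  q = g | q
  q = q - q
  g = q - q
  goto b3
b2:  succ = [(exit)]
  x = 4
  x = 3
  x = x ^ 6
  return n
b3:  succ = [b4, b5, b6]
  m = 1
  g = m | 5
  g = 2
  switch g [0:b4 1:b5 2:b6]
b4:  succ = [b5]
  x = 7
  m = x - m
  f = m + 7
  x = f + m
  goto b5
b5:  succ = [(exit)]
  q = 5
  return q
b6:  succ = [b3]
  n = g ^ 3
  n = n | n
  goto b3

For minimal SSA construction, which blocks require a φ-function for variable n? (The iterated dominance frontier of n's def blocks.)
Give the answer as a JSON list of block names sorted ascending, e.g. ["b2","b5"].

Answer: ["b3"]

Derivation:
idom tree: b1←b0 b2←b0 b3←b1 b4←b3 b5←b3 b6←b3
Dom∩ at merges:
  b3: preds {b1,b6}: {b0,b1} ∩ {b0,b1,b3,b6} = {b0,b1}; idom=b1
  b5: preds {b3,b4}: {b0,b1,b3} ∩ {b0,b1,b3,b4} = {b0,b1,b3}; idom=b3

Frontier:
  join b3 pred b1: · stop@b1
  join b3 pred b6: b6→b3 stop@b1
  join b5 pred b3: · stop@b3
  join b5 pred b4: b4 stop@b3
  DF(b0)=∅
  DF(b1)=∅
  DF(b2)=∅
  DF(b3)={b3}
  DF(b4)={b5}
  DF(b5)=∅
  DF(b6)={b3}

φ for n: defs {b0,b6}
  DF⁺ = {b3}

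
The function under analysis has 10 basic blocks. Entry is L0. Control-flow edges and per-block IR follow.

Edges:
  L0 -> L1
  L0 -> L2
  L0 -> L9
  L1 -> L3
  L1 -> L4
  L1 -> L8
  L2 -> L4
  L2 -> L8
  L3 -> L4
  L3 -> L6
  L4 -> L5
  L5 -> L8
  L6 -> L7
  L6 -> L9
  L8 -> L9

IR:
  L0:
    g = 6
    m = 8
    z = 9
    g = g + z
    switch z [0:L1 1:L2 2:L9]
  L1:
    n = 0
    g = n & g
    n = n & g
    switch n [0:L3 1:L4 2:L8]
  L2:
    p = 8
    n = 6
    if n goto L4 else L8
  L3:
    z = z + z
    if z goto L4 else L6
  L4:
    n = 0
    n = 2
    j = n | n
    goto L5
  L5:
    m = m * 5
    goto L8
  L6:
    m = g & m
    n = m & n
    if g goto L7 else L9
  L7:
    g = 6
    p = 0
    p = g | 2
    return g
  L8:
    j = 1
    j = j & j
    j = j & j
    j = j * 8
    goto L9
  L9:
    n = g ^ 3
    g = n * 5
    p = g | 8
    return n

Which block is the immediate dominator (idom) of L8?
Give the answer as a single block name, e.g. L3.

idom tree: L1←L0 L2←L0 L3←L1 L4←L0 L5←L4 L6←L3 L7←L6 L8←L0 L9←L0
Join-block Dom:
  L4: preds {L1,L2,L3}: {L0,L1} ∩ {L0,L2} ∩ {L0,L1,L3} = {L0}; idom=L0
  L8: preds {L1,L2,L5}: {L0,L1} ∩ {L0,L2} ∩ {L0,L4,L5} = {L0}; idom=L0
  L9: preds {L0,L6,L8}: {L0} ∩ {L0,L1,L3,L6} ∩ {L0,L8} = {L0}; idom=L0

idom(L8) = L0

Answer: L0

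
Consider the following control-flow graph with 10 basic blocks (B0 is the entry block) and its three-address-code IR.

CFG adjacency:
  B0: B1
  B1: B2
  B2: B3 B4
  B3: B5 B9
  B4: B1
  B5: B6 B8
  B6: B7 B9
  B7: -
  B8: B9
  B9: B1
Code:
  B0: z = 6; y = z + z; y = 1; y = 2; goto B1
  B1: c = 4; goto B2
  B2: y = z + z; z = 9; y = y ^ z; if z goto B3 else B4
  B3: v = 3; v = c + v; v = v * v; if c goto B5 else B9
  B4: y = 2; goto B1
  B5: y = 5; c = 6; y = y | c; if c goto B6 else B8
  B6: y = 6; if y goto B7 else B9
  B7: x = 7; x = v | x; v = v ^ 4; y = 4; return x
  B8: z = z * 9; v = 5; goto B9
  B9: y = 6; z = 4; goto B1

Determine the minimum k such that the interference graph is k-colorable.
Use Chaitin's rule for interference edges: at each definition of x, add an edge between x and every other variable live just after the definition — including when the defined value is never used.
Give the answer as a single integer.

Answer: 4

Working:
Block summaries:
  B0 def {y,z} use ∅
  B1 def {c} use ∅
  B2 def {y,z} use {z}
  B3 def {v} use {c}
  B4 def {y} use ∅
  B5 def {c,y} use ∅
  B6 def {y} use ∅
  B7 def {v,x,y} use {v}
  B8 def {v,z} use {z}
  B9 def {y,z} use ∅

Liveness:
  B0 li=∅ lo={z}
  B1 li={z} lo={c,z}
  B2 li={c,z} lo={c,z}
  B3 li={c,z} lo={v,z}
  B4 li={z} lo={z}
  B5 li={v,z} lo={v,z}
  B6 li={v} lo={v}
  B7 li={v} lo=∅
  B8 li={z} lo=∅
  B9 li=∅ lo={z}

Conflict graph:
  c↔{v,y,z}
  v↔{c,x,y,z}
  x↔{v,y}
  y↔{c,v,x,z}
  z↔{c,v,y}

Colouring:
  {c,v,y,z} pairwise interfere (4-clique) ⇒ χ ≥ 4
  assign c→c2 v→c0 x→c2 y→c1 z→c3 — no edge inside a register ⇒ χ ≤ 4
  χ = 4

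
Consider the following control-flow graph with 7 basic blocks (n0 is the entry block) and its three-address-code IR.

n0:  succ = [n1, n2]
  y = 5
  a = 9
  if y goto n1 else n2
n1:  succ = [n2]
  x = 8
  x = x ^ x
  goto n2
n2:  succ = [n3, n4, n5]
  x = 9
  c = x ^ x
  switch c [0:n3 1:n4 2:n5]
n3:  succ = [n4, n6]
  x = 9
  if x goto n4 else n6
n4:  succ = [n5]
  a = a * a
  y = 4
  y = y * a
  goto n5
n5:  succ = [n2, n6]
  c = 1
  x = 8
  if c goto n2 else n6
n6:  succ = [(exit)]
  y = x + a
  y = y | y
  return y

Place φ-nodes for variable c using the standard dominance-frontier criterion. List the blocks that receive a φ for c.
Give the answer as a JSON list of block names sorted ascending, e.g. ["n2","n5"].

Answer: ["n2", "n6"]

Working:
idom tree: n1←n0 n2←n0 n3←n2 n4←n2 n5←n2 n6←n2
Join-block Dom:
  n2: preds {n0,n1,n5}: {n0} ∩ {n0,n1} ∩ {n0,n2,n5} = {n0}; idom=n0
  n4: preds {n2,n3}: {n0,n2} ∩ {n0,n2,n3} = {n0,n2}; idom=n2
  n5: preds {n2,n4}: {n0,n2} ∩ {n0,n2,n4} = {n0,n2}; idom=n2
  n6: preds {n3,n5}: {n0,n2,n3} ∩ {n0,n2,n5} = {n0,n2}; idom=n2

DF derivation:
  n2←n0: walk · to n0
  n2←n1: walk n1 to n0
  n2←n5: walk n5→n2 to n0
  n4←n2: walk · to n2
  n4←n3: walk n3 to n2
  n5←n2: walk · to n2
  n5←n4: walk n4 to n2
  n6←n3: walk n3 to n2
  n6←n5: walk n5 to n2
  n0 → ∅
  n1 → {n2}
  n2 → {n2}
  n3 → {n4,n6}
  n4 → {n5}
  n5 → {n2,n6}
  n6 → ∅

φ for c: defs {n2,n5}
  DF⁺ = {n2,n6}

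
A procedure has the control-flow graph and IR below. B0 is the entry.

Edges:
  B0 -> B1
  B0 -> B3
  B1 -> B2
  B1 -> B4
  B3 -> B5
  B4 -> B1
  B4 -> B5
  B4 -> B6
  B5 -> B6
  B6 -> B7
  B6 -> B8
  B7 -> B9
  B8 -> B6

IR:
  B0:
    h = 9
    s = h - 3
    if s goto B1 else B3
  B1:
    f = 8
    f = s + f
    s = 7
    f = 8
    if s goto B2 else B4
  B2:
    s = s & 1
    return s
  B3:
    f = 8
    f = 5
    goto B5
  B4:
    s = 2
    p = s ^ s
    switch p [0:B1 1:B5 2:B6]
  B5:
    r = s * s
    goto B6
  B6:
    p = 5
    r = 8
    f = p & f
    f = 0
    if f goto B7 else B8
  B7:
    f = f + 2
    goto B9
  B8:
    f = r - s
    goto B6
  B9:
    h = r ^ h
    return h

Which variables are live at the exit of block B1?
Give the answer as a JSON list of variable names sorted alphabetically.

Answer: ["f", "h", "s"]

Working:
Block summaries:
  B0: {h,s} / ∅
  B1: {f,s} / {s}
  B2: {s} / {s}
  B3: {f} / ∅
  B4: {p,s} / ∅
  B5: {r} / {s}
  B6: {f,p,r} / {f}
  B7: {f} / {f}
  B8: {f} / {r,s}
  B9: {h} / {h,r}

Live sets:
  live B0: ∅→{h,s}
  live B1: {h,s}→{f,h,s}
  live B2: {s}→∅
  live B3: {h,s}→{f,h,s}
  live B4: {f,h}→{f,h,s}
  live B5: {f,h,s}→{f,h,s}
  live B6: {f,h,s}→{f,h,r,s}
  live B7: {f,h,r}→{h,r}
  live B8: {h,r,s}→{f,h,s}
  live B9: {h,r}→∅

live-out(B1) = ["f", "h", "s"]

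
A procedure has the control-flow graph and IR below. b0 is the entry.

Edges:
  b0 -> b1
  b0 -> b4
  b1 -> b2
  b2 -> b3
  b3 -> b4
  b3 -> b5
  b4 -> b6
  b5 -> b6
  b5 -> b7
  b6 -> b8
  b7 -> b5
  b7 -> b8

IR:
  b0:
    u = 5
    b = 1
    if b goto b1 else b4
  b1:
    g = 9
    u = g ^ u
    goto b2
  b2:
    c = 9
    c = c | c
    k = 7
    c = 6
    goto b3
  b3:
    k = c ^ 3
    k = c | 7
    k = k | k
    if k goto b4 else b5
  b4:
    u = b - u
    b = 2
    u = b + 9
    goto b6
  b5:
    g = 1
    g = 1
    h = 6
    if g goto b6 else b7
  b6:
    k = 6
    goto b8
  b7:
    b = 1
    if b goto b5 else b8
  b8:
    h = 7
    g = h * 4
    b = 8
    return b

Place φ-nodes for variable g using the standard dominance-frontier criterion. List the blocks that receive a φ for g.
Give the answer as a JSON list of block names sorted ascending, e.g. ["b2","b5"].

idom tree: b1←b0 b2←b1 b3←b2 b4←b0 b5←b3 b6←b0 b7←b5 b8←b0
Dom at joins:
  b4: preds {b0,b3}: {b0} ∩ {b0,b1,b2,b3} = {b0}; idom=b0
  b5: preds {b3,b7}: {b0,b1,b2,b3} ∩ {b0,b1,b2,b3,b5,b7} = {b0,b1,b2,b3}; idom=b3
  b6: preds {b4,b5}: {b0,b4} ∩ {b0,b1,b2,b3,b5} = {b0}; idom=b0
  b8: preds {b6,b7}: {b0,b6} ∩ {b0,b1,b2,b3,b5,b7} = {b0}; idom=b0

DF derivation:
  join b4 pred b0: · stop@b0
  join b4 pred b3: b3→b2→b1 stop@b0
  join b5 pred b3: · stop@b3
  join b5 pred b7: b7→b5 stop@b3
  join b6 pred b4: b4 stop@b0
  join b6 pred b5: b5→b3→b2→b1 stop@b0
  join b8 pred b6: b6 stop@b0
  join b8 pred b7: b7→b5→b3→b2→b1 stop@b0
  b0 → ∅
  b1 → {b4,b6,b8}
  b2 → {b4,b6,b8}
  b3 → {b4,b6,b8}
  b4 → {b6}
  b5 → {b5,b6,b8}
  b6 → {b8}
  b7 → {b5,b8}
  b8 → ∅

φ for g: defs {b1,b5,b8}
  DF⁺ = {b4,b5,b6,b8}

Answer: ["b4", "b5", "b6", "b8"]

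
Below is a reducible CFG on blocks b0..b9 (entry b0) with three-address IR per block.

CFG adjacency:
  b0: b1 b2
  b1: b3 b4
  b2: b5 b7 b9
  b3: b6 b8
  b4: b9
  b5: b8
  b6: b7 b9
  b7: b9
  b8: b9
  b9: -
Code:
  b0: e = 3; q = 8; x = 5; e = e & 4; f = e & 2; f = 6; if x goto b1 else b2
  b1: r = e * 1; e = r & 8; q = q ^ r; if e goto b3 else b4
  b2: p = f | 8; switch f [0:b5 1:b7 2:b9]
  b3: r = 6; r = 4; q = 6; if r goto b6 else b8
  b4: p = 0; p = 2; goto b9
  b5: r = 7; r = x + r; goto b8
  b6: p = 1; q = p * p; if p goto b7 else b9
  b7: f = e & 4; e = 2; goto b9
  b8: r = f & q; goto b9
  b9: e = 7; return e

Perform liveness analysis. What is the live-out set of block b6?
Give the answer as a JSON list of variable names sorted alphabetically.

Answer: ["e"]

Derivation:
Block summaries:
  b0 def {e,f,q,x} use ∅
  b1 def {e,q,r} use {e,q}
  b2 def {p} use {f}
  b3 def {q,r} use ∅
  b4 def {p} use ∅
  b5 def {r} use {x}
  b6 def {p,q} use ∅
  b7 def {e,f} use {e}
  b8 def {r} use {f,q}
  b9 def {e} use ∅

Liveness:
  b0 li=∅ lo={e,f,q,x}
  b1 li={e,f,q} lo={e,f}
  b2 li={e,f,q,x} lo={e,f,q,x}
  b3 li={e,f} lo={e,f,q}
  b4 li=∅ lo=∅
  b5 li={f,q,x} lo={f,q}
  b6 li={e} lo={e}
  b7 li={e} lo=∅
  b8 li={f,q} lo=∅
  b9 li=∅ lo=∅

live-out(b6) = ["e"]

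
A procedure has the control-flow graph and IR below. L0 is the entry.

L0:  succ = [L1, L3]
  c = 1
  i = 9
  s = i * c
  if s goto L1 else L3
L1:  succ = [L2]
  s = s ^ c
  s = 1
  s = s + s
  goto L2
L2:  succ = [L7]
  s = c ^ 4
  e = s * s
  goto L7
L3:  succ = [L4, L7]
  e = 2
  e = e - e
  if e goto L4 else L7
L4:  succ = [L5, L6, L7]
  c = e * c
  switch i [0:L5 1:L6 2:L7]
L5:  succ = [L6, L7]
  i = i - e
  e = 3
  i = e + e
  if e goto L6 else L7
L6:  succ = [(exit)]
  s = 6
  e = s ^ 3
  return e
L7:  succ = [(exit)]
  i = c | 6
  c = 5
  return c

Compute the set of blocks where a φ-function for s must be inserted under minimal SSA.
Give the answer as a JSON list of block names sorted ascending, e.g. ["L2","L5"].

Answer: ["L7"]

Derivation:
idom tree: L1←L0 L2←L1 L3←L0 L4←L3 L5←L4 L6←L4 L7←L0
Dom∩ at merges:
  L6: preds {L4,L5}: {L0,L3,L4} ∩ {L0,L3,L4,L5} = {L0,L3,L4}; idom=L4
  L7: preds {L2,L3,L4,L5}: {L0,L1,L2} ∩ {L0,L3} ∩ {L0,L3,L4} ∩ {L0,L3,L4,L5} = {L0}; idom=L0

DF derivation:
  L6←L4: walk · to L4
  L6←L5: walk L5 to L4
  L7←L2: walk L2→L1 to L0
  L7←L3: walk L3 to L0
  L7←L4: walk L4→L3 to L0
  L7←L5: walk L5→L4→L3 to L0
  L0 → ∅
  L1 → {L7}
  L2 → {L7}
  L3 → {L7}
  L4 → {L7}
  L5 → {L6,L7}
  L6 → ∅
  L7 → ∅

φ for s: defs {L0,L1,L2,L6}
  DF⁺ = {L7}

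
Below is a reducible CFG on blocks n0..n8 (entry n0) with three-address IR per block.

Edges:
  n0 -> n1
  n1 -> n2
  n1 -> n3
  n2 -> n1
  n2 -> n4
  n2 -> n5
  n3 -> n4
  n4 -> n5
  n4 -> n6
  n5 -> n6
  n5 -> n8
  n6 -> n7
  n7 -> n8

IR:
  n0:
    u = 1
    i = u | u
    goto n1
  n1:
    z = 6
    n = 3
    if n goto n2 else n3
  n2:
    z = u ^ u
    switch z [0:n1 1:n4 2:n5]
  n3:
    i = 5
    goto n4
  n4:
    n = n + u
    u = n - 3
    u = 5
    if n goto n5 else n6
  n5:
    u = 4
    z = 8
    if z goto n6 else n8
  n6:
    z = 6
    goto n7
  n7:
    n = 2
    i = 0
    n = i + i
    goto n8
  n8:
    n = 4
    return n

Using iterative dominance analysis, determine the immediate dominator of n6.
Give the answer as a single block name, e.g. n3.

Answer: n1

Analysis:
idom tree: n1←n0 n2←n1 n3←n1 n4←n1 n5←n1 n6←n1 n7←n6 n8←n1
Dom∩ at merges:
  n1: preds {n0,n2}: {n0} ∩ {n0,n1,n2} = {n0}; idom=n0
  n4: preds {n2,n3}: {n0,n1,n2} ∩ {n0,n1,n3} = {n0,n1}; idom=n1
  n5: preds {n2,n4}: {n0,n1,n2} ∩ {n0,n1,n4} = {n0,n1}; idom=n1
  n6: preds {n4,n5}: {n0,n1,n4} ∩ {n0,n1,n5} = {n0,n1}; idom=n1
  n8: preds {n5,n7}: {n0,n1,n5} ∩ {n0,n1,n6,n7} = {n0,n1}; idom=n1

idom(n6) = n1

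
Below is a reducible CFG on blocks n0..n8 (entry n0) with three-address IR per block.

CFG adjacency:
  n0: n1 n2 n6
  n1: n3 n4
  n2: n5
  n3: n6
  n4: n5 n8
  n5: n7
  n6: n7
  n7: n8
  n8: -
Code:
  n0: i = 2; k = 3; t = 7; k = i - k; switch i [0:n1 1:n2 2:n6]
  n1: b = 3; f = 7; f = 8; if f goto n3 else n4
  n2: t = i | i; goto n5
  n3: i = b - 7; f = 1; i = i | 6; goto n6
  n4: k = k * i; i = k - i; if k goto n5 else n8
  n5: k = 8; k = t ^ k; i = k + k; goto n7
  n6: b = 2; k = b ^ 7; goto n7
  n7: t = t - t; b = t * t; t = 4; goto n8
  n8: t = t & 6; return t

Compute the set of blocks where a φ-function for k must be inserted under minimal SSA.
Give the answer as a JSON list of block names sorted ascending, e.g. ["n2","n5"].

idom tree: n1←n0 n2←n0 n3←n1 n4←n1 n5←n0 n6←n0 n7←n0 n8←n0
Dom at joins:
  n5: preds {n2,n4}: {n0,n2} ∩ {n0,n1,n4} = {n0}; idom=n0
  n6: preds {n0,n3}: {n0} ∩ {n0,n1,n3} = {n0}; idom=n0
  n7: preds {n5,n6}: {n0,n5} ∩ {n0,n6} = {n0}; idom=n0
  n8: preds {n4,n7}: {n0,n1,n4} ∩ {n0,n7} = {n0}; idom=n0

DF walk-up:
  join n5 pred n2: n2 stop@n0
  join n5 pred n4: n4→n1 stop@n0
  join n6 pred n0: · stop@n0
  join n6 pred n3: n3→n1 stop@n0
  join n7 pred n5: n5 stop@n0
  join n7 pred n6: n6 stop@n0
  join n8 pred n4: n4→n1 stop@n0
  join n8 pred n7: n7 stop@n0
  DF(n0)=∅
  DF(n1)={n5,n6,n8}
  DF(n2)={n5}
  DF(n3)={n6}
  DF(n4)={n5,n8}
  DF(n5)={n7}
  DF(n6)={n7}
  DF(n7)={n8}
  DF(n8)=∅

φ for k: defs {n0,n4,n5,n6}
  DF⁺ = {n5,n7,n8}

Answer: ["n5", "n7", "n8"]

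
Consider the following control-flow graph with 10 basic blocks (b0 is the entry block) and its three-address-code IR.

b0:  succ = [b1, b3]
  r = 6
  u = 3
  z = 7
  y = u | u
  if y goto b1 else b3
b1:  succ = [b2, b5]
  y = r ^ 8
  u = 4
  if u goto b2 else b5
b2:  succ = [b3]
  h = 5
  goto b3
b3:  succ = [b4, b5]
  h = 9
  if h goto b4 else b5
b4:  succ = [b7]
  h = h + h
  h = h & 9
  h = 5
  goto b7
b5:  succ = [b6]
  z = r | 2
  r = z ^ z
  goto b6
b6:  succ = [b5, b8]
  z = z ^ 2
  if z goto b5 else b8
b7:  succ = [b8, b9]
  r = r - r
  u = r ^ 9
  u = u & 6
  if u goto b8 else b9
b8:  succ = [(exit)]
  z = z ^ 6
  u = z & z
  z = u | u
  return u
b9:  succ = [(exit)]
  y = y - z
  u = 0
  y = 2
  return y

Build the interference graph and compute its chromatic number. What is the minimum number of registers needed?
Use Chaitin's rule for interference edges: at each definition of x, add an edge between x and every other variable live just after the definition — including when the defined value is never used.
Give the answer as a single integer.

Answer: 4

Working:
Per-block:
  b0 def {r,u,y,z} use ∅
  b1 def {u,y} use {r}
  b2 def {h} use ∅
  b3 def {h} use ∅
  b4 def {h} use {h}
  b5 def {r,z} use {r}
  b6 def {z} use {z}
  b7 def {r,u} use {r}
  b8 def {u,z} use {z}
  b9 def {u,y} use {y,z}

Backward fixpoint:
  live b0: ∅→{r,y,z}
  live b1: {r,z}→{r,y,z}
  live b2: {r,y,z}→{r,y,z}
  live b3: {r,y,z}→{h,r,y,z}
  live b4: {h,r,y,z}→{r,y,z}
  live b5: {r}→{r,z}
  live b6: {r,z}→{r,z}
  live b7: {r,y,z}→{y,z}
  live b8: {z}→∅
  live b9: {y,z}→∅

Interference:
  h: {r,y,z}
  r: {h,u,y,z}
  u: {r,y,z}
  y: {h,r,u,z}
  z: {h,r,u,y}

Chromatic number:
  {h,r,y,z} pairwise interfere (4-clique) ⇒ χ ≥ 4
  assign h→R3 r→R0 u→R3 y→R1 z→R2 — no edge inside a register ⇒ χ ≤ 4
  χ = 4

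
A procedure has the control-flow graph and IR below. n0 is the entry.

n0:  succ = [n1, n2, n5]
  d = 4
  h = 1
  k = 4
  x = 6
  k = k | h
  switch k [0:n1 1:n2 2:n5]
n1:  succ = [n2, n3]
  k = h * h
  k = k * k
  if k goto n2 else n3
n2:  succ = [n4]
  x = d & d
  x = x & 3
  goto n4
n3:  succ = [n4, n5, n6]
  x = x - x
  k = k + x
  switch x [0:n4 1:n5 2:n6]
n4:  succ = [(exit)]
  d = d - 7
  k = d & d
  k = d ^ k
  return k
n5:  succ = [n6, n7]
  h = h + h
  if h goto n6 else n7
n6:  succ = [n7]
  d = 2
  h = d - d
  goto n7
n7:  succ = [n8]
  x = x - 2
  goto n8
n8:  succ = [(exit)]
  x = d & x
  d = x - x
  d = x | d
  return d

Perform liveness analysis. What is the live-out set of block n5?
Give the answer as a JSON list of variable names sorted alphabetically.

Answer: ["d", "x"]

Analysis:
def/use:
  n0 def {d,h,k,x} use ∅
  n1 def {k} use {h}
  n2 def {x} use {d}
  n3 def {k,x} use {k,x}
  n4 def {d,k} use {d}
  n5 def {h} use {h}
  n6 def {d,h} use ∅
  n7 def {x} use {x}
  n8 def {d,x} use {d,x}

Backward fixpoint:
  n0 li=∅ lo={d,h,x}
  n1 li={d,h,x} lo={d,h,k,x}
  n2 li={d} lo={d}
  n3 li={d,h,k,x} lo={d,h,x}
  n4 li={d} lo=∅
  n5 li={d,h,x} lo={d,x}
  n6 li={x} lo={d,x}
  n7 li={d,x} lo={d,x}
  n8 li={d,x} lo=∅

live-out(n5) = ["d", "x"]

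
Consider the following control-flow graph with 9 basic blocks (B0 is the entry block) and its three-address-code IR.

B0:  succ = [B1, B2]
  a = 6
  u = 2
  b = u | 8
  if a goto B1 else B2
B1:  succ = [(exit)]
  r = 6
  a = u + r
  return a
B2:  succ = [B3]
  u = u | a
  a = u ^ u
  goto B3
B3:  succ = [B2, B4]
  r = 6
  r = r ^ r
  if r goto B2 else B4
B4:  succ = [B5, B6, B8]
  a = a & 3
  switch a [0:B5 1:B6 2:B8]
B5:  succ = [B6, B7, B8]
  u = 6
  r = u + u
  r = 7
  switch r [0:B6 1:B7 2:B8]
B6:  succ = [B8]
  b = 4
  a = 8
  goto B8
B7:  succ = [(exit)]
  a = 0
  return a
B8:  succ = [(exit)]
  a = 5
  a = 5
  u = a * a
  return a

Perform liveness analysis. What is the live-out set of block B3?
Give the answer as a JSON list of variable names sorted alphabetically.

Answer: ["a", "u"]

Derivation:
def/use:
  B0: def={a,b,u} ue=∅
  B1: def={a,r} ue={u}
  B2: def={a,u} ue={a,u}
  B3: def={r} ue=∅
  B4: def={a} ue={a}
  B5: def={r,u} ue=∅
  B6: def={a,b} ue=∅
  B7: def={a} ue=∅
  B8: def={a,u} ue=∅

Liveness:
  live B0: ∅→{a,u}
  live B1: {u}→∅
  live B2: {a,u}→{a,u}
  live B3: {a,u}→{a,u}
  live B4: {a}→∅
  live B5: ∅→∅
  live B6: ∅→∅
  live B7: ∅→∅
  live B8: ∅→∅

live-out(B3) = ["a", "u"]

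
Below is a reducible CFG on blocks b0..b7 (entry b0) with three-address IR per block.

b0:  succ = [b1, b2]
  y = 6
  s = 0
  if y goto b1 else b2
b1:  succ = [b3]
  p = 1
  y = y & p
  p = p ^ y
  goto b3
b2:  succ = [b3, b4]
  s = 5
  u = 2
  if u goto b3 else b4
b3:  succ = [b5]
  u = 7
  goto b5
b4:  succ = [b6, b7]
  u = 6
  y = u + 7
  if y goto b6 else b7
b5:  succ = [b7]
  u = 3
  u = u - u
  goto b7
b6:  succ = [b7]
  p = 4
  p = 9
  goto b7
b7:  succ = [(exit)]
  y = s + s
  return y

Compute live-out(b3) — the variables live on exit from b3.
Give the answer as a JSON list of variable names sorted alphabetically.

Block summaries:
  b0: def={s,y} ue=∅
  b1: def={p,y} ue={y}
  b2: def={s,u} ue=∅
  b3: def={u} ue=∅
  b4: def={u,y} ue=∅
  b5: def={u} ue=∅
  b6: def={p} ue=∅
  b7: def={y} ue={s}

Live sets:
  b0: in=∅ out={s,y}
  b1: in={s,y} out={s}
  b2: in=∅ out={s}
  b3: in={s} out={s}
  b4: in={s} out={s}
  b5: in={s} out={s}
  b6: in={s} out={s}
  b7: in={s} out=∅

live-out(b3) = ["s"]

Answer: ["s"]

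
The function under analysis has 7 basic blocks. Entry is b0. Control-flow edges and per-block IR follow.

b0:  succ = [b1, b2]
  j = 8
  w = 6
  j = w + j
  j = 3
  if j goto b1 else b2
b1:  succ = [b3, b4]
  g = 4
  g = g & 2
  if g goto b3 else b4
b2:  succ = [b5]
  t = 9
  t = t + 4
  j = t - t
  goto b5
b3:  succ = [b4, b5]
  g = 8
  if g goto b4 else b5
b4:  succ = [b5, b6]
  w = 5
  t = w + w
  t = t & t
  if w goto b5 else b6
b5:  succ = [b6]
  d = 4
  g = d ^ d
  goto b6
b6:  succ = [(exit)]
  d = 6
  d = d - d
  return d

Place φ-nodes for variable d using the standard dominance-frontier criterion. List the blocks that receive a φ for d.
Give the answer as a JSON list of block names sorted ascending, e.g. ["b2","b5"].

Answer: ["b6"]

Working:
idom tree: b1←b0 b2←b0 b3←b1 b4←b1 b5←b0 b6←b0
Dom at joins:
  b4: preds {b1,b3}: {b0,b1} ∩ {b0,b1,b3} = {b0,b1}; idom=b1
  b5: preds {b2,b3,b4}: {b0,b2} ∩ {b0,b1,b3} ∩ {b0,b1,b4} = {b0}; idom=b0
  b6: preds {b4,b5}: {b0,b1,b4} ∩ {b0,b5} = {b0}; idom=b0

Frontier:
  b4←b1: walk · to b1
  b4←b3: walk b3 to b1
  b5←b2: walk b2 to b0
  b5←b3: walk b3→b1 to b0
  b5←b4: walk b4→b1 to b0
  b6←b4: walk b4→b1 to b0
  b6←b5: walk b5 to b0
  DF(b0)=∅
  DF(b1)={b5,b6}
  DF(b2)={b5}
  DF(b3)={b4,b5}
  DF(b4)={b5,b6}
  DF(b5)={b6}
  DF(b6)=∅

φ for d: defs {b5,b6}
  DF⁺ = {b6}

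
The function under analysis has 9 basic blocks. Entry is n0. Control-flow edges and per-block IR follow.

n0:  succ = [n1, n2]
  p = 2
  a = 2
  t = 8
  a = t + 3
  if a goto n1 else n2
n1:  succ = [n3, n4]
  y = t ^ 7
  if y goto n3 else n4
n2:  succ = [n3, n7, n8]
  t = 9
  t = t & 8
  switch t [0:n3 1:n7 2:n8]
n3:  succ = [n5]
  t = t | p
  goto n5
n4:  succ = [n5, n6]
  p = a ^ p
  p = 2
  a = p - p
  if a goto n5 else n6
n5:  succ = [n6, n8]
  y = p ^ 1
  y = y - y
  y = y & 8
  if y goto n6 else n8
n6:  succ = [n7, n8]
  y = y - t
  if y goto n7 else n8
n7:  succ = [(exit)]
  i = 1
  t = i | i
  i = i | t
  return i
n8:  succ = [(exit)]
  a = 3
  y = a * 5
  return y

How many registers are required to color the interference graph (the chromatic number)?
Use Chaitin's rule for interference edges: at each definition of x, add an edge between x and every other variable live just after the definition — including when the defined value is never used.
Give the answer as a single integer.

Answer: 4

Analysis:
Block summaries:
  n0 def {a,p,t} use ∅
  n1 def {y} use {t}
  n2 def {t} use ∅
  n3 def {t} use {p,t}
  n4 def {a,p} use {a,p}
  n5 def {y} use {p}
  n6 def {y} use {t,y}
  n7 def {i,t} use ∅
  n8 def {a,y} use ∅

Liveness:
  n0: in=∅ out={a,p,t}
  n1: in={a,p,t} out={a,p,t,y}
  n2: in={p} out={p,t}
  n3: in={p,t} out={p,t}
  n4: in={a,p,t,y} out={p,t,y}
  n5: in={p,t} out={t,y}
  n6: in={t,y} out=∅
  n7: in=∅ out=∅
  n8: in=∅ out=∅

Conflict graph:
  a↔{p,t,y}
  i↔{t}
  p↔{a,t,y}
  t↔{a,i,p,y}
  y↔{a,p,t}

Colouring:
  clique {a,p,t,y} ⇒ need ≥ 4
  4-colouring: r0={t}  r1={a,i}  r2={p}  r3={y}
  χ = 4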